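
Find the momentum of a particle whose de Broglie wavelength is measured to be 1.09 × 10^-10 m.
6.08 × 10^-24 kg·m/s

From the de Broglie relation λ = h/p, we solve for p:

p = h/λ
p = (6.626 × 10^-34 J·s) / (1.09 × 10^-10 m)
p = 6.08 × 10^-24 kg·m/s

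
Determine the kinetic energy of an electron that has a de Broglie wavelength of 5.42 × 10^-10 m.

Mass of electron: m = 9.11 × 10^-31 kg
8.20 × 10^-19 J (or 5.12 eV)

From λ = h/√(2mKE), we solve for KE:

λ² = h²/(2mKE)
KE = h²/(2mλ²)
KE = (6.626 × 10^-34 J·s)² / (2 × 9.11 × 10^-31 kg × (5.42 × 10^-10 m)²)
KE = 8.20 × 10^-19 J
KE = 5.12 eV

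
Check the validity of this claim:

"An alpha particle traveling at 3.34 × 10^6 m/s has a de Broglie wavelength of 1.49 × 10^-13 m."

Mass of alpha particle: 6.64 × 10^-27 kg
False

The claim is incorrect.

Using λ = h/(mv):
λ = (6.626 × 10^-34 J·s) / (6.64 × 10^-27 kg × 3.34 × 10^6 m/s)
λ = 2.99 × 10^-14 m

The actual wavelength differs from the claimed 1.49 × 10^-13 m.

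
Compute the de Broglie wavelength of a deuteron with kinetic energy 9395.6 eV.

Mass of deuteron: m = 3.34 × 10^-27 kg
2.09 × 10^-13 m

Using λ = h/√(2mKE):

First convert KE to Joules: KE = 9395.6 eV = 1.505 × 10^-15 J

λ = h/√(2mKE)
λ = (6.626 × 10^-34 J·s) / √(2 × 3.34 × 10^-27 kg × 1.505 × 10^-15 J)
λ = 2.09 × 10^-13 m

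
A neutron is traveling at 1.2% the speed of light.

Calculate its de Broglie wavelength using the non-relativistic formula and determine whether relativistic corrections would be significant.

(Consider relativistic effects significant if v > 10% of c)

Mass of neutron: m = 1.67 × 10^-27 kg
No, relativistic corrections are not needed.

Using the non-relativistic de Broglie formula λ = h/(mv):

v = 1.2% × c = 3.598 × 10^6 m/s

λ = h/(mv)
λ = (6.626 × 10^-34 J·s) / (1.67 × 10^-27 kg × 3.598 × 10^6 m/s)
λ = 1.10 × 10^-13 m

Since v = 1.2% of c < 10% of c, relativistic corrections are NOT significant and this non-relativistic result is a good approximation.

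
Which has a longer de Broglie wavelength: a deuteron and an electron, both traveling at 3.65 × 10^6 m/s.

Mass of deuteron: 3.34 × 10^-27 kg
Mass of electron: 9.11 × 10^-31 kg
The electron has the longer wavelength.

Using λ = h/(mv), since both particles have the same velocity, the wavelength depends only on mass.

For deuteron: λ₁ = h/(m₁v) = 5.44 × 10^-14 m
For electron: λ₂ = h/(m₂v) = 1.99 × 10^-10 m

Since λ ∝ 1/m at constant velocity, the lighter particle has the longer wavelength.

The electron has the longer de Broglie wavelength.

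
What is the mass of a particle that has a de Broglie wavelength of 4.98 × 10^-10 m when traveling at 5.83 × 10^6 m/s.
2.28 × 10^-31 kg

From the de Broglie relation λ = h/(mv), we solve for m:

m = h/(λv)
m = (6.626 × 10^-34 J·s) / (4.98 × 10^-10 m × 5.83 × 10^6 m/s)
m = 2.28 × 10^-31 kg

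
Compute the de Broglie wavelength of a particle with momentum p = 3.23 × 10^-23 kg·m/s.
2.05 × 10^-11 m

Using the de Broglie relation λ = h/p:

λ = h/p
λ = (6.626 × 10^-34 J·s) / (3.23 × 10^-23 kg·m/s)
λ = 2.05 × 10^-11 m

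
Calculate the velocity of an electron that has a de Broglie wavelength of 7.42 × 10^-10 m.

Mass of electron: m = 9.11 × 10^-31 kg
9.80 × 10^5 m/s

From the de Broglie relation λ = h/(mv), we solve for v:

v = h/(mλ)
v = (6.626 × 10^-34 J·s) / (9.11 × 10^-31 kg × 7.42 × 10^-10 m)
v = 9.80 × 10^5 m/s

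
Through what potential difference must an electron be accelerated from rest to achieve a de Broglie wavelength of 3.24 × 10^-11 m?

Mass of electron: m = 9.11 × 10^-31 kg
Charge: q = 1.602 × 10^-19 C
1.43 × 10^3 V

From λ = h/√(2mqV), we solve for V:

λ² = h²/(2mqV)
V = h²/(2mqλ²)
V = (6.626 × 10^-34 J·s)² / (2 × 9.11 × 10^-31 kg × 1.602 × 10^-19 C × (3.24 × 10^-11 m)²)
V = 1.43 × 10^3 V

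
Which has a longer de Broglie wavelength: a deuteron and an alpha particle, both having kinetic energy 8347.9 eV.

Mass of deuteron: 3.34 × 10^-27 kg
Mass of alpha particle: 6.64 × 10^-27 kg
The deuteron has the longer wavelength.

Using λ = h/√(2mKE):

For deuteron: λ₁ = h/√(2m₁KE) = 2.22 × 10^-13 m
For alpha particle: λ₂ = h/√(2m₂KE) = 1.57 × 10^-13 m

Since λ ∝ 1/√m at constant kinetic energy, the lighter particle has the longer wavelength.

The deuteron has the longer de Broglie wavelength.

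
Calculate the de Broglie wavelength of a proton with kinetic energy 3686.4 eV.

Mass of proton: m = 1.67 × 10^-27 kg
4.72 × 10^-13 m

Using λ = h/√(2mKE):

First convert KE to Joules: KE = 3686.4 eV = 5.906 × 10^-16 J

λ = h/√(2mKE)
λ = (6.626 × 10^-34 J·s) / √(2 × 1.67 × 10^-27 kg × 5.906 × 10^-16 J)
λ = 4.72 × 10^-13 m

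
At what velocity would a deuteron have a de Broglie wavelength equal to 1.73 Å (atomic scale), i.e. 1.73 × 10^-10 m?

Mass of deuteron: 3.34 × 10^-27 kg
1.15 × 10^3 m/s

From λ = h/(mv), solve for v:

v = h/(mλ)
v = (6.626 × 10^-34 J·s) / (3.34 × 10^-27 kg × 1.73 × 10^-10 m)
v = 1.15 × 10^3 m/s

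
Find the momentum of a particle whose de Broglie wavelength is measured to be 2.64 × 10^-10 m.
2.51 × 10^-24 kg·m/s

From the de Broglie relation λ = h/p, we solve for p:

p = h/λ
p = (6.626 × 10^-34 J·s) / (2.64 × 10^-10 m)
p = 2.51 × 10^-24 kg·m/s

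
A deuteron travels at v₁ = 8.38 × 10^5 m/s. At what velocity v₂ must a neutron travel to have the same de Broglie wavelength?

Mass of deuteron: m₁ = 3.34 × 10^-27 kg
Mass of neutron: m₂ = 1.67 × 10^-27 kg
v₂ = 1.68 × 10^6 m/s

For equal de Broglie wavelengths: λ₁ = λ₂

h/(m₁v₁) = h/(m₂v₂)
m₁v₁ = m₂v₂
v₂ = v₁ · (m₁/m₂)

v₂ = 8.38 × 10^5 m/s × (3.34 × 10^-27 kg / 1.67 × 10^-27 kg)
v₂ = 1.68 × 10^6 m/s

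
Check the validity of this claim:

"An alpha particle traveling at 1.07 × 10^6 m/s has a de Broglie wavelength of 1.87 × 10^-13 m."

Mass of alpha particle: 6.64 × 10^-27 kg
False

The claim is incorrect.

Using λ = h/(mv):
λ = (6.626 × 10^-34 J·s) / (6.64 × 10^-27 kg × 1.07 × 10^6 m/s)
λ = 9.33 × 10^-14 m

The actual wavelength differs from the claimed 1.87 × 10^-13 m.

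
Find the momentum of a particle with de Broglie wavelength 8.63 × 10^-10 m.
7.68 × 10^-25 kg·m/s

From the de Broglie relation λ = h/p, we solve for p:

p = h/λ
p = (6.626 × 10^-34 J·s) / (8.63 × 10^-10 m)
p = 7.68 × 10^-25 kg·m/s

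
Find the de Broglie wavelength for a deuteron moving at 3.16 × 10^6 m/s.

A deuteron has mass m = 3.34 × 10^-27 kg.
6.28 × 10^-14 m

Using the de Broglie relation λ = h/(mv):

λ = h/(mv)
λ = (6.626 × 10^-34 J·s) / (3.34 × 10^-27 kg × 3.16 × 10^6 m/s)
λ = 6.28 × 10^-14 m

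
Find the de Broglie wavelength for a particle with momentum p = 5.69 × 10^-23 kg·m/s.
1.16 × 10^-11 m

Using the de Broglie relation λ = h/p:

λ = h/p
λ = (6.626 × 10^-34 J·s) / (5.69 × 10^-23 kg·m/s)
λ = 1.16 × 10^-11 m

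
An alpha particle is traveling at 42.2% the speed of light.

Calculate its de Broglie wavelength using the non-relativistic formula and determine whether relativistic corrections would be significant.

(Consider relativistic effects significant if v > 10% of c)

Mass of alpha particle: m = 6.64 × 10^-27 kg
Yes, relativistic corrections are needed.

Using the non-relativistic de Broglie formula λ = h/(mv):

v = 42.2% × c = 1.265 × 10^8 m/s

λ = h/(mv)
λ = (6.626 × 10^-34 J·s) / (6.64 × 10^-27 kg × 1.265 × 10^8 m/s)
λ = 7.89 × 10^-16 m

Since v = 42.2% of c > 10% of c, relativistic corrections ARE significant and the actual wavelength would differ from this non-relativistic estimate.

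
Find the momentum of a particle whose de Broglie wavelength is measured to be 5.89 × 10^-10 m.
1.12 × 10^-24 kg·m/s

From the de Broglie relation λ = h/p, we solve for p:

p = h/λ
p = (6.626 × 10^-34 J·s) / (5.89 × 10^-10 m)
p = 1.12 × 10^-24 kg·m/s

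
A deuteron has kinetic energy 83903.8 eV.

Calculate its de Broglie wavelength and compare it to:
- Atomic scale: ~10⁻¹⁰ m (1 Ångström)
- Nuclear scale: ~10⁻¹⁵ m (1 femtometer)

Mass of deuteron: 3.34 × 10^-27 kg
λ = 6.99 × 10^-14 m, which is between nuclear and atomic scales.

Using λ = h/√(2mKE):

KE = 83903.8 eV = 1.344 × 10^-14 J

λ = h/√(2mKE)
λ = (6.626 × 10^-34 J·s) / √(2 × 3.34 × 10^-27 kg × 1.344 × 10^-14 J)
λ = 6.99 × 10^-14 m

Comparison:
- Atomic scale (10⁻¹⁰ m): λ is 0.0007× this size
- Nuclear scale (10⁻¹⁵ m): λ is 70× this size

The wavelength is between nuclear and atomic scales.

This wavelength is appropriate for probing atomic structure but too large for nuclear physics experiments.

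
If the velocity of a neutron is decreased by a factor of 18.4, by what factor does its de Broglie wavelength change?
The wavelength increases by a factor of 18.4.

From λ = h/(mv), the wavelength is inversely proportional to velocity:

λ ∝ 1/v

If v → v/18.4, then λ → 18.4λ

When velocity is decreased by a factor of 18.4, the wavelength increases by a factor of 18.4.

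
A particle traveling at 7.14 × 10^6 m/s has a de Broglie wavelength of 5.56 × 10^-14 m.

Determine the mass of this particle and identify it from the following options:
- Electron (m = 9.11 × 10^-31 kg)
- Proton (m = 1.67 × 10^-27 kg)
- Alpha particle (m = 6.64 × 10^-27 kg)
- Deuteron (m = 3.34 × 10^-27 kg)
The particle is a proton.

From λ = h/(mv), solve for mass:

m = h/(λv)
m = (6.626 × 10^-34 J·s) / (5.56 × 10^-14 m × 7.14 × 10^6 m/s)
m = 1.67 × 10^-27 kg

Comparing with the listed masses, this is closest to a proton.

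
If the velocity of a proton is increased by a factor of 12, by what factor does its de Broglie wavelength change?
The wavelength decreases by a factor of 12.

From λ = h/(mv), the wavelength is inversely proportional to velocity:

λ ∝ 1/v

If v → 12v, then λ → λ/12

When velocity is increased by a factor of 12, the wavelength decreases by a factor of 12.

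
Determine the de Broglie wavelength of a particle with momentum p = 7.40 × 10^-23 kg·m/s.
8.95 × 10^-12 m

Using the de Broglie relation λ = h/p:

λ = h/p
λ = (6.626 × 10^-34 J·s) / (7.40 × 10^-23 kg·m/s)
λ = 8.95 × 10^-12 m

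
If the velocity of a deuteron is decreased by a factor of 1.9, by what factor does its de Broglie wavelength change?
The wavelength increases by a factor of 1.9.

From λ = h/(mv), the wavelength is inversely proportional to velocity:

λ ∝ 1/v

If v → v/1.9, then λ → 1.9λ

When velocity is decreased by a factor of 1.9, the wavelength increases by a factor of 1.9.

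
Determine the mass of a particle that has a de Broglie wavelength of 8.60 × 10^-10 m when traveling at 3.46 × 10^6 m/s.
2.23 × 10^-31 kg

From the de Broglie relation λ = h/(mv), we solve for m:

m = h/(λv)
m = (6.626 × 10^-34 J·s) / (8.60 × 10^-10 m × 3.46 × 10^6 m/s)
m = 2.23 × 10^-31 kg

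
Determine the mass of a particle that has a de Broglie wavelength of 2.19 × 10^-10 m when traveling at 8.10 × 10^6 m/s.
3.74 × 10^-31 kg

From the de Broglie relation λ = h/(mv), we solve for m:

m = h/(λv)
m = (6.626 × 10^-34 J·s) / (2.19 × 10^-10 m × 8.10 × 10^6 m/s)
m = 3.74 × 10^-31 kg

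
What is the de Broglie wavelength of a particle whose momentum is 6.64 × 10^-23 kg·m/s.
9.98 × 10^-12 m

Using the de Broglie relation λ = h/p:

λ = h/p
λ = (6.626 × 10^-34 J·s) / (6.64 × 10^-23 kg·m/s)
λ = 9.98 × 10^-12 m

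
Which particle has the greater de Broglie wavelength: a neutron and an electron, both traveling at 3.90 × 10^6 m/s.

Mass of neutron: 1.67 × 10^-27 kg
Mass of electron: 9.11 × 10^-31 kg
The electron has the longer wavelength.

Using λ = h/(mv), since both particles have the same velocity, the wavelength depends only on mass.

For neutron: λ₁ = h/(m₁v) = 1.02 × 10^-13 m
For electron: λ₂ = h/(m₂v) = 1.86 × 10^-10 m

Since λ ∝ 1/m at constant velocity, the lighter particle has the longer wavelength.

The electron has the longer de Broglie wavelength.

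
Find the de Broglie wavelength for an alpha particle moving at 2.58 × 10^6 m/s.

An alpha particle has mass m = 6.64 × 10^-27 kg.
3.87 × 10^-14 m

Using the de Broglie relation λ = h/(mv):

λ = h/(mv)
λ = (6.626 × 10^-34 J·s) / (6.64 × 10^-27 kg × 2.58 × 10^6 m/s)
λ = 3.87 × 10^-14 m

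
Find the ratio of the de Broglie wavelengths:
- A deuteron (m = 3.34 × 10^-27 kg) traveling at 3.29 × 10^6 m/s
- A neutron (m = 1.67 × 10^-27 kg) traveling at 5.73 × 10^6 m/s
λ₁/λ₂ = 0.871

Using λ = h/(mv):

λ₁ = h/(m₁v₁) = 6.03 × 10^-14 m
λ₂ = h/(m₂v₂) = 6.92 × 10^-14 m

Ratio λ₁/λ₂ = (m₂v₂)/(m₁v₁)
         = (1.67 × 10^-27 kg × 5.73 × 10^6 m/s) / (3.34 × 10^-27 kg × 3.29 × 10^6 m/s)
         = 0.871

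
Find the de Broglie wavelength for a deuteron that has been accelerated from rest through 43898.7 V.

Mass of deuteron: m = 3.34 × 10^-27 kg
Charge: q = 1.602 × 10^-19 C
9.67 × 10^-14 m

When a particle is accelerated through voltage V, it gains kinetic energy KE = qV.

The de Broglie wavelength is then λ = h/√(2mqV):

λ = h/√(2mqV)
λ = (6.626 × 10^-34 J·s) / √(2 × 3.34 × 10^-27 kg × 1.602 × 10^-19 C × 43898.7 V)
λ = 9.67 × 10^-14 m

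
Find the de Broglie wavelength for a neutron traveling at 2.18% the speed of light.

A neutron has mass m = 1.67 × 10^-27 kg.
6.07 × 10^-14 m

Using the de Broglie relation λ = h/(mv):

v = 2.18% × c = 6.535 × 10^6 m/s

λ = h/(mv)
λ = (6.626 × 10^-34 J·s) / (1.67 × 10^-27 kg × 6.535 × 10^6 m/s)
λ = 6.07 × 10^-14 m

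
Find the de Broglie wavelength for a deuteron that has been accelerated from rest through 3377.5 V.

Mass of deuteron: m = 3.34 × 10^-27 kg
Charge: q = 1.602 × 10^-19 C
3.49 × 10^-13 m

When a particle is accelerated through voltage V, it gains kinetic energy KE = qV.

The de Broglie wavelength is then λ = h/√(2mqV):

λ = h/√(2mqV)
λ = (6.626 × 10^-34 J·s) / √(2 × 3.34 × 10^-27 kg × 1.602 × 10^-19 C × 3377.5 V)
λ = 3.49 × 10^-13 m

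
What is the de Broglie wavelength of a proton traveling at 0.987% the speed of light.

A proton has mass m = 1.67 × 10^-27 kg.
1.34 × 10^-13 m

Using the de Broglie relation λ = h/(mv):

v = 0.987% × c = 2.959 × 10^6 m/s

λ = h/(mv)
λ = (6.626 × 10^-34 J·s) / (1.67 × 10^-27 kg × 2.959 × 10^6 m/s)
λ = 1.34 × 10^-13 m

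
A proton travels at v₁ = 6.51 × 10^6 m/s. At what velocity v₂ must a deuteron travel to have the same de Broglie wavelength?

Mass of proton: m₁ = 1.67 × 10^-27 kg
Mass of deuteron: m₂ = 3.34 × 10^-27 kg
v₂ = 3.26 × 10^6 m/s

For equal de Broglie wavelengths: λ₁ = λ₂

h/(m₁v₁) = h/(m₂v₂)
m₁v₁ = m₂v₂
v₂ = v₁ · (m₁/m₂)

v₂ = 6.51 × 10^6 m/s × (1.67 × 10^-27 kg / 3.34 × 10^-27 kg)
v₂ = 3.26 × 10^6 m/s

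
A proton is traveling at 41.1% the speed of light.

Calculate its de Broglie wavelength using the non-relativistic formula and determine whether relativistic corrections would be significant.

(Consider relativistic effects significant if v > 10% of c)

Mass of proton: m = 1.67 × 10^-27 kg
Yes, relativistic corrections are needed.

Using the non-relativistic de Broglie formula λ = h/(mv):

v = 41.1% × c = 1.232 × 10^8 m/s

λ = h/(mv)
λ = (6.626 × 10^-34 J·s) / (1.67 × 10^-27 kg × 1.232 × 10^8 m/s)
λ = 3.22 × 10^-15 m

Since v = 41.1% of c > 10% of c, relativistic corrections ARE significant and the actual wavelength would differ from this non-relativistic estimate.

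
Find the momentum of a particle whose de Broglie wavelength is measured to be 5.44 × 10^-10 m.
1.22 × 10^-24 kg·m/s

From the de Broglie relation λ = h/p, we solve for p:

p = h/λ
p = (6.626 × 10^-34 J·s) / (5.44 × 10^-10 m)
p = 1.22 × 10^-24 kg·m/s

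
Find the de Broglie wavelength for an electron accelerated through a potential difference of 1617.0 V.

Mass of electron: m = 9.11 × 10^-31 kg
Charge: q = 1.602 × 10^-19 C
3.05 × 10^-11 m

When a particle is accelerated through voltage V, it gains kinetic energy KE = qV.

The de Broglie wavelength is then λ = h/√(2mqV):

λ = h/√(2mqV)
λ = (6.626 × 10^-34 J·s) / √(2 × 9.11 × 10^-31 kg × 1.602 × 10^-19 C × 1617.0 V)
λ = 3.05 × 10^-11 m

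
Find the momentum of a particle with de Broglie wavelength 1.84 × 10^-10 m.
3.60 × 10^-24 kg·m/s

From the de Broglie relation λ = h/p, we solve for p:

p = h/λ
p = (6.626 × 10^-34 J·s) / (1.84 × 10^-10 m)
p = 3.60 × 10^-24 kg·m/s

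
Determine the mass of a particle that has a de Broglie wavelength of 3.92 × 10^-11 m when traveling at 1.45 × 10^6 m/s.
1.17 × 10^-29 kg

From the de Broglie relation λ = h/(mv), we solve for m:

m = h/(λv)
m = (6.626 × 10^-34 J·s) / (3.92 × 10^-11 m × 1.45 × 10^6 m/s)
m = 1.17 × 10^-29 kg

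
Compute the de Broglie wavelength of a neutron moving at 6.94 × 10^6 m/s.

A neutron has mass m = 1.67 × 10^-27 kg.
5.72 × 10^-14 m

Using the de Broglie relation λ = h/(mv):

λ = h/(mv)
λ = (6.626 × 10^-34 J·s) / (1.67 × 10^-27 kg × 6.94 × 10^6 m/s)
λ = 5.72 × 10^-14 m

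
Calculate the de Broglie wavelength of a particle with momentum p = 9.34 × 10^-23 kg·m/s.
7.09 × 10^-12 m

Using the de Broglie relation λ = h/p:

λ = h/p
λ = (6.626 × 10^-34 J·s) / (9.34 × 10^-23 kg·m/s)
λ = 7.09 × 10^-12 m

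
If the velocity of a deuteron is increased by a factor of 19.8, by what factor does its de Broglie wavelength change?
The wavelength decreases by a factor of 19.8.

From λ = h/(mv), the wavelength is inversely proportional to velocity:

λ ∝ 1/v

If v → 19.8v, then λ → λ/19.8

When velocity is increased by a factor of 19.8, the wavelength decreases by a factor of 19.8.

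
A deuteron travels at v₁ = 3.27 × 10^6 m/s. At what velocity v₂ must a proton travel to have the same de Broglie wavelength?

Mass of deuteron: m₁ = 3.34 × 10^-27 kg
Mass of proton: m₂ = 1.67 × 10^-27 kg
v₂ = 6.54 × 10^6 m/s

For equal de Broglie wavelengths: λ₁ = λ₂

h/(m₁v₁) = h/(m₂v₂)
m₁v₁ = m₂v₂
v₂ = v₁ · (m₁/m₂)

v₂ = 3.27 × 10^6 m/s × (3.34 × 10^-27 kg / 1.67 × 10^-27 kg)
v₂ = 6.54 × 10^6 m/s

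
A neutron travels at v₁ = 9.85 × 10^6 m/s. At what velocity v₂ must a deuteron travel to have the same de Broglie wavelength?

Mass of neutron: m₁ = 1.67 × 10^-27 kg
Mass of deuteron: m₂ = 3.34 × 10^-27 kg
v₂ = 4.92 × 10^6 m/s

For equal de Broglie wavelengths: λ₁ = λ₂

h/(m₁v₁) = h/(m₂v₂)
m₁v₁ = m₂v₂
v₂ = v₁ · (m₁/m₂)

v₂ = 9.85 × 10^6 m/s × (1.67 × 10^-27 kg / 3.34 × 10^-27 kg)
v₂ = 4.92 × 10^6 m/s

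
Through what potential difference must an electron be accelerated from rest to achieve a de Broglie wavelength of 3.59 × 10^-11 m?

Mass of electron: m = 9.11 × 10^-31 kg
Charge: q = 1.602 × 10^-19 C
1.17 × 10^3 V

From λ = h/√(2mqV), we solve for V:

λ² = h²/(2mqV)
V = h²/(2mqλ²)
V = (6.626 × 10^-34 J·s)² / (2 × 9.11 × 10^-31 kg × 1.602 × 10^-19 C × (3.59 × 10^-11 m)²)
V = 1.17 × 10^3 V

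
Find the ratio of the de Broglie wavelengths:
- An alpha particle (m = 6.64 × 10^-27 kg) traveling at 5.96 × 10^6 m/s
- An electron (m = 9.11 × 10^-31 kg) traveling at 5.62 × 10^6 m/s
λ₁/λ₂ = 1.29 × 10^-4

Using λ = h/(mv):

λ₁ = h/(m₁v₁) = 1.67 × 10^-14 m
λ₂ = h/(m₂v₂) = 1.29 × 10^-10 m

Ratio λ₁/λ₂ = (m₂v₂)/(m₁v₁)
         = (9.11 × 10^-31 kg × 5.62 × 10^6 m/s) / (6.64 × 10^-27 kg × 5.96 × 10^6 m/s)
         = 1.29 × 10^-4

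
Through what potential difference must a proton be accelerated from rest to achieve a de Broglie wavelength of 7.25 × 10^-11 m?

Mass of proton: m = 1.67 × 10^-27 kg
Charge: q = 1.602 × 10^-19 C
1.56 × 10^-1 V

From λ = h/√(2mqV), we solve for V:

λ² = h²/(2mqV)
V = h²/(2mqλ²)
V = (6.626 × 10^-34 J·s)² / (2 × 1.67 × 10^-27 kg × 1.602 × 10^-19 C × (7.25 × 10^-11 m)²)
V = 1.56 × 10^-1 V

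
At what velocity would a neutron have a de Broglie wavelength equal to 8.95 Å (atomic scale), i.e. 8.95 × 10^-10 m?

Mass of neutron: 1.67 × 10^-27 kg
4.43 × 10^2 m/s

From λ = h/(mv), solve for v:

v = h/(mλ)
v = (6.626 × 10^-34 J·s) / (1.67 × 10^-27 kg × 8.95 × 10^-10 m)
v = 4.43 × 10^2 m/s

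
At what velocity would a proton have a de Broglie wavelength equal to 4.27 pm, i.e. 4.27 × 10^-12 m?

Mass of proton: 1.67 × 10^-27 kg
9.29 × 10^4 m/s

From λ = h/(mv), solve for v:

v = h/(mλ)
v = (6.626 × 10^-34 J·s) / (1.67 × 10^-27 kg × 4.27 × 10^-12 m)
v = 9.29 × 10^4 m/s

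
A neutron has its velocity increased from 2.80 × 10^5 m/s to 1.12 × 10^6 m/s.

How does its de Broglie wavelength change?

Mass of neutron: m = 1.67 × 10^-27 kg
The wavelength decreases by a factor of 4.

Using λ = h/(mv):

Initial wavelength: λ₁ = h/(mv₁) = 1.42 × 10^-12 m
Final wavelength: λ₂ = h/(mv₂) = 3.54 × 10^-13 m

Since λ ∝ 1/v, when velocity increases by a factor of 4, the wavelength decreases by a factor of 4.

λ₂/λ₁ = v₁/v₂ = 1/4

The wavelength decreases by a factor of 4.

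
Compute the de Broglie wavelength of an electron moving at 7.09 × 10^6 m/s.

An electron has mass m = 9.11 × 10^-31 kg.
1.03 × 10^-10 m

Using the de Broglie relation λ = h/(mv):

λ = h/(mv)
λ = (6.626 × 10^-34 J·s) / (9.11 × 10^-31 kg × 7.09 × 10^6 m/s)
λ = 1.03 × 10^-10 m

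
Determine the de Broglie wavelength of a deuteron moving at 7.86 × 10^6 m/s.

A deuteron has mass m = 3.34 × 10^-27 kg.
2.52 × 10^-14 m

Using the de Broglie relation λ = h/(mv):

λ = h/(mv)
λ = (6.626 × 10^-34 J·s) / (3.34 × 10^-27 kg × 7.86 × 10^6 m/s)
λ = 2.52 × 10^-14 m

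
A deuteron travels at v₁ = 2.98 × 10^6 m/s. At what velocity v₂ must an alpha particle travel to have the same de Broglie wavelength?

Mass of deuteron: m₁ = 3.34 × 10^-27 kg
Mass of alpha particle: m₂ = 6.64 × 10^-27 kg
v₂ = 1.50 × 10^6 m/s

For equal de Broglie wavelengths: λ₁ = λ₂

h/(m₁v₁) = h/(m₂v₂)
m₁v₁ = m₂v₂
v₂ = v₁ · (m₁/m₂)

v₂ = 2.98 × 10^6 m/s × (3.34 × 10^-27 kg / 6.64 × 10^-27 kg)
v₂ = 1.50 × 10^6 m/s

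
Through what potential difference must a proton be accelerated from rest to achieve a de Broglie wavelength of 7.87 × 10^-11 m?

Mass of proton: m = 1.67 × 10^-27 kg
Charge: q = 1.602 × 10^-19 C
1.32 × 10^-1 V

From λ = h/√(2mqV), we solve for V:

λ² = h²/(2mqV)
V = h²/(2mqλ²)
V = (6.626 × 10^-34 J·s)² / (2 × 1.67 × 10^-27 kg × 1.602 × 10^-19 C × (7.87 × 10^-11 m)²)
V = 1.32 × 10^-1 V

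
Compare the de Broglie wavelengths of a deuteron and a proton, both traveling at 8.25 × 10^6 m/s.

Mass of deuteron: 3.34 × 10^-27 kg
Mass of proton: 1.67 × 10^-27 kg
The proton has the longer wavelength.

Using λ = h/(mv), since both particles have the same velocity, the wavelength depends only on mass.

For deuteron: λ₁ = h/(m₁v) = 2.40 × 10^-14 m
For proton: λ₂ = h/(m₂v) = 4.81 × 10^-14 m

Since λ ∝ 1/m at constant velocity, the lighter particle has the longer wavelength.

The proton has the longer de Broglie wavelength.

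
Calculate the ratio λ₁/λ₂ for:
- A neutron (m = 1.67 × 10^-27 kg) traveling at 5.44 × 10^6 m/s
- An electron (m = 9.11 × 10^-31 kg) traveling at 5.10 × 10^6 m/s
λ₁/λ₂ = 5.11 × 10^-4

Using λ = h/(mv):

λ₁ = h/(m₁v₁) = 7.29 × 10^-14 m
λ₂ = h/(m₂v₂) = 1.43 × 10^-10 m

Ratio λ₁/λ₂ = (m₂v₂)/(m₁v₁)
         = (9.11 × 10^-31 kg × 5.10 × 10^6 m/s) / (1.67 × 10^-27 kg × 5.44 × 10^6 m/s)
         = 5.11 × 10^-4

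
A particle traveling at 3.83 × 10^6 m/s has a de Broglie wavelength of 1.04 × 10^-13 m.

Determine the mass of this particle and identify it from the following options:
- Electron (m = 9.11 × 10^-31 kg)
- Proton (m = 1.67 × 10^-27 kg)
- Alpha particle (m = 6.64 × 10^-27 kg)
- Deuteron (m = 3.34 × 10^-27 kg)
The particle is a proton.

From λ = h/(mv), solve for mass:

m = h/(λv)
m = (6.626 × 10^-34 J·s) / (1.04 × 10^-13 m × 3.83 × 10^6 m/s)
m = 1.66 × 10^-27 kg

Comparing with the listed masses, this is closest to a proton.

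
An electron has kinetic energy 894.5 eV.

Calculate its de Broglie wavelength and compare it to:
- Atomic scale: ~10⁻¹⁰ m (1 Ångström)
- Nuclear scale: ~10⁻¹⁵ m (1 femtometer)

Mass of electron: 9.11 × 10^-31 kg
λ = 4.10 × 10^-11 m, which is between nuclear and atomic scales.

Using λ = h/√(2mKE):

KE = 894.5 eV = 1.433 × 10^-16 J

λ = h/√(2mKE)
λ = (6.626 × 10^-34 J·s) / √(2 × 9.11 × 10^-31 kg × 1.433 × 10^-16 J)
λ = 4.10 × 10^-11 m

Comparison:
- Atomic scale (10⁻¹⁰ m): λ is 0.41× this size
- Nuclear scale (10⁻¹⁵ m): λ is 4.1e+04× this size

The wavelength is between nuclear and atomic scales.

This wavelength is appropriate for probing atomic structure but too large for nuclear physics experiments.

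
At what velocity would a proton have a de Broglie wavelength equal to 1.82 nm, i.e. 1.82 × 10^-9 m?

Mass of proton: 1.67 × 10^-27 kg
2.18 × 10^2 m/s

From λ = h/(mv), solve for v:

v = h/(mλ)
v = (6.626 × 10^-34 J·s) / (1.67 × 10^-27 kg × 1.82 × 10^-9 m)
v = 2.18 × 10^2 m/s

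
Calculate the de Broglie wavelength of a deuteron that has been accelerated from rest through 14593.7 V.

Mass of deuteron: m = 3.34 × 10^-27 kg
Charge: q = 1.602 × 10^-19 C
1.68 × 10^-13 m

When a particle is accelerated through voltage V, it gains kinetic energy KE = qV.

The de Broglie wavelength is then λ = h/√(2mqV):

λ = h/√(2mqV)
λ = (6.626 × 10^-34 J·s) / √(2 × 3.34 × 10^-27 kg × 1.602 × 10^-19 C × 14593.7 V)
λ = 1.68 × 10^-13 m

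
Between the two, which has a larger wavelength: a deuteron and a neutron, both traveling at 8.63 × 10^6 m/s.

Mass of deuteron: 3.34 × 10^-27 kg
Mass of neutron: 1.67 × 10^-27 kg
The neutron has the longer wavelength.

Using λ = h/(mv), since both particles have the same velocity, the wavelength depends only on mass.

For deuteron: λ₁ = h/(m₁v) = 2.30 × 10^-14 m
For neutron: λ₂ = h/(m₂v) = 4.60 × 10^-14 m

Since λ ∝ 1/m at constant velocity, the lighter particle has the longer wavelength.

The neutron has the longer de Broglie wavelength.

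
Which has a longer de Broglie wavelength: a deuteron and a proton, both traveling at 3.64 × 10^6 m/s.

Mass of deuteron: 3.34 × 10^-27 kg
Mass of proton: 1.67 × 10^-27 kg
The proton has the longer wavelength.

Using λ = h/(mv), since both particles have the same velocity, the wavelength depends only on mass.

For deuteron: λ₁ = h/(m₁v) = 5.45 × 10^-14 m
For proton: λ₂ = h/(m₂v) = 1.09 × 10^-13 m

Since λ ∝ 1/m at constant velocity, the lighter particle has the longer wavelength.

The proton has the longer de Broglie wavelength.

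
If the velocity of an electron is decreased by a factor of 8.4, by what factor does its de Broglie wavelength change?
The wavelength increases by a factor of 8.4.

From λ = h/(mv), the wavelength is inversely proportional to velocity:

λ ∝ 1/v

If v → v/8.4, then λ → 8.4λ

When velocity is decreased by a factor of 8.4, the wavelength increases by a factor of 8.4.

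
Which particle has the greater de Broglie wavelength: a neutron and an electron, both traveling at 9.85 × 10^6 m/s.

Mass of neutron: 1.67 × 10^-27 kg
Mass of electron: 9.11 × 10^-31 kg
The electron has the longer wavelength.

Using λ = h/(mv), since both particles have the same velocity, the wavelength depends only on mass.

For neutron: λ₁ = h/(m₁v) = 4.03 × 10^-14 m
For electron: λ₂ = h/(m₂v) = 7.38 × 10^-11 m

Since λ ∝ 1/m at constant velocity, the lighter particle has the longer wavelength.

The electron has the longer de Broglie wavelength.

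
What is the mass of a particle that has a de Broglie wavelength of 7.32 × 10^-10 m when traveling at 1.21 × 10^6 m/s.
7.48 × 10^-31 kg

From the de Broglie relation λ = h/(mv), we solve for m:

m = h/(λv)
m = (6.626 × 10^-34 J·s) / (7.32 × 10^-10 m × 1.21 × 10^6 m/s)
m = 7.48 × 10^-31 kg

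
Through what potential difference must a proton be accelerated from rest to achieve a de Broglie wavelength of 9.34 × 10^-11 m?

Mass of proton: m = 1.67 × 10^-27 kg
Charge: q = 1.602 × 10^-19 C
9.41 × 10^-2 V

From λ = h/√(2mqV), we solve for V:

λ² = h²/(2mqV)
V = h²/(2mqλ²)
V = (6.626 × 10^-34 J·s)² / (2 × 1.67 × 10^-27 kg × 1.602 × 10^-19 C × (9.34 × 10^-11 m)²)
V = 9.41 × 10^-2 V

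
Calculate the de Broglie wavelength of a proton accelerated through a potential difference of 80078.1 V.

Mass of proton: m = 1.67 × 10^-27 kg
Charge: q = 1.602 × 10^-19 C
1.01 × 10^-13 m

When a particle is accelerated through voltage V, it gains kinetic energy KE = qV.

The de Broglie wavelength is then λ = h/√(2mqV):

λ = h/√(2mqV)
λ = (6.626 × 10^-34 J·s) / √(2 × 1.67 × 10^-27 kg × 1.602 × 10^-19 C × 80078.1 V)
λ = 1.01 × 10^-13 m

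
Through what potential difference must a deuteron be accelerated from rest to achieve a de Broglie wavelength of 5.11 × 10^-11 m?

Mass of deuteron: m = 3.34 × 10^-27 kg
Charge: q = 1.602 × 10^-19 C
1.57 × 10^-1 V

From λ = h/√(2mqV), we solve for V:

λ² = h²/(2mqV)
V = h²/(2mqλ²)
V = (6.626 × 10^-34 J·s)² / (2 × 3.34 × 10^-27 kg × 1.602 × 10^-19 C × (5.11 × 10^-11 m)²)
V = 1.57 × 10^-1 V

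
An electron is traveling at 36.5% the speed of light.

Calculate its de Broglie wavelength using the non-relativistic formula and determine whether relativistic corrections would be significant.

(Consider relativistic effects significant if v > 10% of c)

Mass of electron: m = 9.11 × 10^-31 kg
Yes, relativistic corrections are needed.

Using the non-relativistic de Broglie formula λ = h/(mv):

v = 36.5% × c = 1.094 × 10^8 m/s

λ = h/(mv)
λ = (6.626 × 10^-34 J·s) / (9.11 × 10^-31 kg × 1.094 × 10^8 m/s)
λ = 6.65 × 10^-12 m

Since v = 36.5% of c > 10% of c, relativistic corrections ARE significant and the actual wavelength would differ from this non-relativistic estimate.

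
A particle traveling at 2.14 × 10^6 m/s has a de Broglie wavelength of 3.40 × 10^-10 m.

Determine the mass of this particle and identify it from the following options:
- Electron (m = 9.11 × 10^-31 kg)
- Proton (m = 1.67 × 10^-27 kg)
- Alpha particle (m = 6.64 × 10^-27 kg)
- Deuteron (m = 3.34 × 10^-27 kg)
The particle is an electron.

From λ = h/(mv), solve for mass:

m = h/(λv)
m = (6.626 × 10^-34 J·s) / (3.40 × 10^-10 m × 2.14 × 10^6 m/s)
m = 9.11 × 10^-31 kg

Comparing with the listed masses, this is closest to an electron.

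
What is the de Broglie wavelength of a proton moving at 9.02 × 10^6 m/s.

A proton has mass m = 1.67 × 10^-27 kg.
4.40 × 10^-14 m

Using the de Broglie relation λ = h/(mv):

λ = h/(mv)
λ = (6.626 × 10^-34 J·s) / (1.67 × 10^-27 kg × 9.02 × 10^6 m/s)
λ = 4.40 × 10^-14 m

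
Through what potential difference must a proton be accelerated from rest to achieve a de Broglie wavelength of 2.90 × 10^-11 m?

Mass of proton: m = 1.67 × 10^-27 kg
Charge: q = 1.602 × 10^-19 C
9.76 × 10^-1 V

From λ = h/√(2mqV), we solve for V:

λ² = h²/(2mqV)
V = h²/(2mqλ²)
V = (6.626 × 10^-34 J·s)² / (2 × 1.67 × 10^-27 kg × 1.602 × 10^-19 C × (2.90 × 10^-11 m)²)
V = 9.76 × 10^-1 V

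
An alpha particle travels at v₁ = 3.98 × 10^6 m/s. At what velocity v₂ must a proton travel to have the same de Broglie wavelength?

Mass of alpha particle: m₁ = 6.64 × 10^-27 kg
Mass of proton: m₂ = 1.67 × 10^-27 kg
v₂ = 1.58 × 10^7 m/s

For equal de Broglie wavelengths: λ₁ = λ₂

h/(m₁v₁) = h/(m₂v₂)
m₁v₁ = m₂v₂
v₂ = v₁ · (m₁/m₂)

v₂ = 3.98 × 10^6 m/s × (6.64 × 10^-27 kg / 1.67 × 10^-27 kg)
v₂ = 1.58 × 10^7 m/s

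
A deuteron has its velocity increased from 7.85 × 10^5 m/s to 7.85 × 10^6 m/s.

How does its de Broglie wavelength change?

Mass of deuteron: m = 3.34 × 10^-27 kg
The wavelength decreases by a factor of 10.

Using λ = h/(mv):

Initial wavelength: λ₁ = h/(mv₁) = 2.53 × 10^-13 m
Final wavelength: λ₂ = h/(mv₂) = 2.53 × 10^-14 m

Since λ ∝ 1/v, when velocity increases by a factor of 10, the wavelength decreases by a factor of 10.

λ₂/λ₁ = v₁/v₂ = 1/10

The wavelength decreases by a factor of 10.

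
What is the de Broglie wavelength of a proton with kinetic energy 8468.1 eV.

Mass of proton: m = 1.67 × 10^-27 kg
3.11 × 10^-13 m

Using λ = h/√(2mKE):

First convert KE to Joules: KE = 8468.1 eV = 1.357 × 10^-15 J

λ = h/√(2mKE)
λ = (6.626 × 10^-34 J·s) / √(2 × 1.67 × 10^-27 kg × 1.357 × 10^-15 J)
λ = 3.11 × 10^-13 m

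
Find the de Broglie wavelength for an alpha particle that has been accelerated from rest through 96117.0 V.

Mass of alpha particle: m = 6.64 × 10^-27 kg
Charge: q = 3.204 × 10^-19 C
3.28 × 10^-14 m

When a particle is accelerated through voltage V, it gains kinetic energy KE = qV.

The de Broglie wavelength is then λ = h/√(2mqV):

λ = h/√(2mqV)
λ = (6.626 × 10^-34 J·s) / √(2 × 6.64 × 10^-27 kg × 3.204 × 10^-19 C × 96117.0 V)
λ = 3.28 × 10^-14 m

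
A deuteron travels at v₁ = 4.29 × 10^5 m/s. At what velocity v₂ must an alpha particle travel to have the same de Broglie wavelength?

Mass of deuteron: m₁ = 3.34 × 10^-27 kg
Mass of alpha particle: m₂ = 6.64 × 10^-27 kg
v₂ = 2.16 × 10^5 m/s

For equal de Broglie wavelengths: λ₁ = λ₂

h/(m₁v₁) = h/(m₂v₂)
m₁v₁ = m₂v₂
v₂ = v₁ · (m₁/m₂)

v₂ = 4.29 × 10^5 m/s × (3.34 × 10^-27 kg / 6.64 × 10^-27 kg)
v₂ = 2.16 × 10^5 m/s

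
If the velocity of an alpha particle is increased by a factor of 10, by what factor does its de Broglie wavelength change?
The wavelength decreases by a factor of 10.

From λ = h/(mv), the wavelength is inversely proportional to velocity:

λ ∝ 1/v

If v → 10v, then λ → λ/10

When velocity is increased by a factor of 10, the wavelength decreases by a factor of 10.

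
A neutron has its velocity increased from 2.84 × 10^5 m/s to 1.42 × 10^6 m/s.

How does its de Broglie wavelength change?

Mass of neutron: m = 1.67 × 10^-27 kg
The wavelength decreases by a factor of 5.

Using λ = h/(mv):

Initial wavelength: λ₁ = h/(mv₁) = 1.40 × 10^-12 m
Final wavelength: λ₂ = h/(mv₂) = 2.79 × 10^-13 m

Since λ ∝ 1/v, when velocity increases by a factor of 5, the wavelength decreases by a factor of 5.

λ₂/λ₁ = v₁/v₂ = 1/5

The wavelength decreases by a factor of 5.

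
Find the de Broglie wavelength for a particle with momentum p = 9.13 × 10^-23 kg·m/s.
7.26 × 10^-12 m

Using the de Broglie relation λ = h/p:

λ = h/p
λ = (6.626 × 10^-34 J·s) / (9.13 × 10^-23 kg·m/s)
λ = 7.26 × 10^-12 m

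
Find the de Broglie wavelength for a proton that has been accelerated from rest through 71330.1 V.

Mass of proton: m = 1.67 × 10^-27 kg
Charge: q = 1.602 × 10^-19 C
1.07 × 10^-13 m

When a particle is accelerated through voltage V, it gains kinetic energy KE = qV.

The de Broglie wavelength is then λ = h/√(2mqV):

λ = h/√(2mqV)
λ = (6.626 × 10^-34 J·s) / √(2 × 1.67 × 10^-27 kg × 1.602 × 10^-19 C × 71330.1 V)
λ = 1.07 × 10^-13 m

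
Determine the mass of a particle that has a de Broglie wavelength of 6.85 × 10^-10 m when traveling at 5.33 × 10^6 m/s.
1.81 × 10^-31 kg

From the de Broglie relation λ = h/(mv), we solve for m:

m = h/(λv)
m = (6.626 × 10^-34 J·s) / (6.85 × 10^-10 m × 5.33 × 10^6 m/s)
m = 1.81 × 10^-31 kg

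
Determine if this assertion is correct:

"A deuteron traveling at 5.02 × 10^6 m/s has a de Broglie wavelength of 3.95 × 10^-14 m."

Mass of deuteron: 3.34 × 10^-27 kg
True

The claim is correct.

Using λ = h/(mv):
λ = (6.626 × 10^-34 J·s) / (3.34 × 10^-27 kg × 5.02 × 10^6 m/s)
λ = 3.95 × 10^-14 m

This matches the claimed value.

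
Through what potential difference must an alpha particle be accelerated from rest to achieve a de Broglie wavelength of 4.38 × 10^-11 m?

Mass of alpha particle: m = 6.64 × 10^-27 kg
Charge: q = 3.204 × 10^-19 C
5.38 × 10^-2 V

From λ = h/√(2mqV), we solve for V:

λ² = h²/(2mqV)
V = h²/(2mqλ²)
V = (6.626 × 10^-34 J·s)² / (2 × 6.64 × 10^-27 kg × 3.204 × 10^-19 C × (4.38 × 10^-11 m)²)
V = 5.38 × 10^-2 V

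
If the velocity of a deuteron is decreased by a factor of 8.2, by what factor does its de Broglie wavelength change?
The wavelength increases by a factor of 8.2.

From λ = h/(mv), the wavelength is inversely proportional to velocity:

λ ∝ 1/v

If v → v/8.2, then λ → 8.2λ

When velocity is decreased by a factor of 8.2, the wavelength increases by a factor of 8.2.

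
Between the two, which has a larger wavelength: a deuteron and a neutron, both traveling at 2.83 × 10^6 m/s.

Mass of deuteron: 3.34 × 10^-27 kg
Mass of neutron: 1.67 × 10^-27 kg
The neutron has the longer wavelength.

Using λ = h/(mv), since both particles have the same velocity, the wavelength depends only on mass.

For deuteron: λ₁ = h/(m₁v) = 7.01 × 10^-14 m
For neutron: λ₂ = h/(m₂v) = 1.40 × 10^-13 m

Since λ ∝ 1/m at constant velocity, the lighter particle has the longer wavelength.

The neutron has the longer de Broglie wavelength.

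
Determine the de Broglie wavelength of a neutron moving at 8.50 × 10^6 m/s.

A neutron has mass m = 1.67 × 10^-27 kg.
4.67 × 10^-14 m

Using the de Broglie relation λ = h/(mv):

λ = h/(mv)
λ = (6.626 × 10^-34 J·s) / (1.67 × 10^-27 kg × 8.50 × 10^6 m/s)
λ = 4.67 × 10^-14 m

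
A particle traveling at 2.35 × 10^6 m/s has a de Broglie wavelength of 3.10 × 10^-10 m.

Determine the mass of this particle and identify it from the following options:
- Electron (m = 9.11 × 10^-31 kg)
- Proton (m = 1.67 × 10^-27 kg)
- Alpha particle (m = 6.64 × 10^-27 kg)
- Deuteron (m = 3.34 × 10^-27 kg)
The particle is an electron.

From λ = h/(mv), solve for mass:

m = h/(λv)
m = (6.626 × 10^-34 J·s) / (3.10 × 10^-10 m × 2.35 × 10^6 m/s)
m = 9.10 × 10^-31 kg

Comparing with the listed masses, this is closest to an electron.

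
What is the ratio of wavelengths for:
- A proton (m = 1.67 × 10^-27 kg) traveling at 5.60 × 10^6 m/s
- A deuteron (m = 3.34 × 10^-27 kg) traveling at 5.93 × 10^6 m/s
λ₁/λ₂ = 2.12

Using λ = h/(mv):

λ₁ = h/(m₁v₁) = 7.09 × 10^-14 m
λ₂ = h/(m₂v₂) = 3.35 × 10^-14 m

Ratio λ₁/λ₂ = (m₂v₂)/(m₁v₁)
         = (3.34 × 10^-27 kg × 5.93 × 10^6 m/s) / (1.67 × 10^-27 kg × 5.60 × 10^6 m/s)
         = 2.12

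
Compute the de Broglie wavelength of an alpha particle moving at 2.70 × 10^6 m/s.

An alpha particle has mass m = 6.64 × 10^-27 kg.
3.70 × 10^-14 m

Using the de Broglie relation λ = h/(mv):

λ = h/(mv)
λ = (6.626 × 10^-34 J·s) / (6.64 × 10^-27 kg × 2.70 × 10^6 m/s)
λ = 3.70 × 10^-14 m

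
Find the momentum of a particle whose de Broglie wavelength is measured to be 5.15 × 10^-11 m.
1.29 × 10^-23 kg·m/s

From the de Broglie relation λ = h/p, we solve for p:

p = h/λ
p = (6.626 × 10^-34 J·s) / (5.15 × 10^-11 m)
p = 1.29 × 10^-23 kg·m/s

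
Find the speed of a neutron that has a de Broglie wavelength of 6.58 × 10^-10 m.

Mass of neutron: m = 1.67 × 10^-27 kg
6.03 × 10^2 m/s

From the de Broglie relation λ = h/(mv), we solve for v:

v = h/(mλ)
v = (6.626 × 10^-34 J·s) / (1.67 × 10^-27 kg × 6.58 × 10^-10 m)
v = 6.03 × 10^2 m/s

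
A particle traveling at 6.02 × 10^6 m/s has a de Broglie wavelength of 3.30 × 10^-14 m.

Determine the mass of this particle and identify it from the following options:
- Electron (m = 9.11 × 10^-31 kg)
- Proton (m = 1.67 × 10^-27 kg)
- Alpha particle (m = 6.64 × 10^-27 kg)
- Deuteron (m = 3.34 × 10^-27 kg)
The particle is a deuteron.

From λ = h/(mv), solve for mass:

m = h/(λv)
m = (6.626 × 10^-34 J·s) / (3.30 × 10^-14 m × 6.02 × 10^6 m/s)
m = 3.34 × 10^-27 kg

Comparing with the listed masses, this is closest to a deuteron.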